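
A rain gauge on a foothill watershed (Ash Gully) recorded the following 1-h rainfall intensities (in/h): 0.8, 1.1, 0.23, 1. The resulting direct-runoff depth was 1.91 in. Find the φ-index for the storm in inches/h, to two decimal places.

φ ≈ 0.33 in/h

Only the 3 blocks with intensity above φ contribute runoff: 0.8, 1.1, 1 in/h.
Σ(I−φ)·Δt = d  ⇒  (0.8+1.1+1 − 3φ)·1 = 1.91
φ = (2.900 − 1.91/1) / 3 = 0.33 in/h.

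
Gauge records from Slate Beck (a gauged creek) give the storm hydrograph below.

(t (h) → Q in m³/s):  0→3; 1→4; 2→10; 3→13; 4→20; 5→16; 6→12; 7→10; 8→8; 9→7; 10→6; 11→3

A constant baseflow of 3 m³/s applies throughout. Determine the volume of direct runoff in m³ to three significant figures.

V ≈ 2.74 × 10^5 m³

Direct-runoff ordinates (Q − Q_b): 0.0, 1.0, 7.0, 10.0, 17.0, 13.0, 9.0, 7.0, 5.0, 4.0, 3.0, 0.0 m³/s.
ΣQ_DR = 76.00 m³/s.
With Δt = 1 h = 3600 s, V = ΣQ_DR · Δt = 76.00 × 3600 = 2.74 × 10^5 m³.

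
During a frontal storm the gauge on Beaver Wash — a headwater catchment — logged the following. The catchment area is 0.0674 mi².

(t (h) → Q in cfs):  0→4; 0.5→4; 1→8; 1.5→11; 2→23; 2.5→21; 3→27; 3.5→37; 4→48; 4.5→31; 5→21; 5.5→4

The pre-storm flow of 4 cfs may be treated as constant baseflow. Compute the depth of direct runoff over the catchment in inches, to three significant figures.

Direct runoff: 0.0, 0.0, 4.0, 7.0, 19.0, 17.0, 23.0, 33.0, 44.0, 27.0, 17.0, 0.0 cfs; ΣQ_DR = 191.0 cfs.
V = ΣQ_DR · Δt = 191.0 × 1800 s = 3.438 × 10^5 ft³.
Over A = 0.0674 mi², depth = V / A = 2.20 in.

d ≈ 2.20 in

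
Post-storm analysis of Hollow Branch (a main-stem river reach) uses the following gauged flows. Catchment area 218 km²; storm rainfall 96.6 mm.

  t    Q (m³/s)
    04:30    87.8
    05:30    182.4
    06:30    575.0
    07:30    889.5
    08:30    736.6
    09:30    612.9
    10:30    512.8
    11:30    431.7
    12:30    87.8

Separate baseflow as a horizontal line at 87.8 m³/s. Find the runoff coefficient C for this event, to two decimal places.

ΣQ_DR = 3326 m³/s; V = ΣQ_DR·Δt = 1.197 × 10^7 m³.
Runoff depth d = V / A = 54.93 mm.
C = d / P = 54.93 / 96.6 = 0.57.

C ≈ 0.57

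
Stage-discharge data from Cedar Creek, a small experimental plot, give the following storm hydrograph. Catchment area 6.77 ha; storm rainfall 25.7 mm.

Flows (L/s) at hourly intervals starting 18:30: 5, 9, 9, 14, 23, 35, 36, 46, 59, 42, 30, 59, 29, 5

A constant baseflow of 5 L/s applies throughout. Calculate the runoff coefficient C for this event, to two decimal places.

ΣQ_DR = 331.0 L/s; V = ΣQ_DR·Δt = 1.192 × 10^6 L.
Runoff depth d = V / A = 17.60 mm.
C = d / P = 17.60 / 25.7 = 0.68.

C ≈ 0.68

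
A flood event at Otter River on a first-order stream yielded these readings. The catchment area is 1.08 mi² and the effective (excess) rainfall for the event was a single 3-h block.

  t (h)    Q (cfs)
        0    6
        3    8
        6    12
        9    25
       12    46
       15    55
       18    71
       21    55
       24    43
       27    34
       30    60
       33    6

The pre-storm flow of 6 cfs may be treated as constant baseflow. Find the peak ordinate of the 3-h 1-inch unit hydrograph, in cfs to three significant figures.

U_p ≈ 43.3 cfs

Direct runoff: 0.0, 2.0, 6.0, 19.0, 40.0, 49.0, 65.0, 49.0, 37.0, 28.0, 54.0, 0.0 cfs; ΣQ_DR = 349.0 cfs, peak = 65.0 cfs.
Runoff depth d = ΣQ_DR·Δt / A = 349.0 × 10800 / (1.08 mi²) = 1.502 in.
The 1-inch UH is the DRH scaled by (1 in)/d, so U_p = 65.0 × 1/1.502 = 43.3 cfs.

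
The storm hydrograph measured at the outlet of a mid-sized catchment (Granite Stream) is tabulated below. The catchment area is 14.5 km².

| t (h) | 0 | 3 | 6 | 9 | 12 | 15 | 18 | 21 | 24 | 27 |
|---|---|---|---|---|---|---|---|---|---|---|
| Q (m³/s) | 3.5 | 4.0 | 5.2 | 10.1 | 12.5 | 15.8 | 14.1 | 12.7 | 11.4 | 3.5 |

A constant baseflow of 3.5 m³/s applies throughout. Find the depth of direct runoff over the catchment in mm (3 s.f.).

Direct runoff: 0.0, 0.5, 1.7, 6.6, 9.0, 12.3, 10.6, 9.2, 7.9, 0.0 m³/s; ΣQ_DR = 57.80 m³/s.
V = ΣQ_DR · Δt = 57.80 × 10800 s = 6.242 × 10^5 m³.
Over A = 14.5 km², depth = V / A = 43.1 mm.

d ≈ 43.1 mm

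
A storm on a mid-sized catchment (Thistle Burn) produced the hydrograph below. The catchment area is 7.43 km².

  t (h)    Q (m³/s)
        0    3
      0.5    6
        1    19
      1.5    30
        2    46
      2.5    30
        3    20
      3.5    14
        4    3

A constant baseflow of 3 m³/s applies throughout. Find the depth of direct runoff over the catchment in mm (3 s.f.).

Direct runoff: 0.0, 3.0, 16.0, 27.0, 43.0, 27.0, 17.0, 11.0, 0.0 m³/s; ΣQ_DR = 144.0 m³/s.
V = ΣQ_DR · Δt = 144.0 × 1800 s = 2.592 × 10^5 m³.
Over A = 7.43 km², depth = V / A = 34.9 mm.

d ≈ 34.9 mm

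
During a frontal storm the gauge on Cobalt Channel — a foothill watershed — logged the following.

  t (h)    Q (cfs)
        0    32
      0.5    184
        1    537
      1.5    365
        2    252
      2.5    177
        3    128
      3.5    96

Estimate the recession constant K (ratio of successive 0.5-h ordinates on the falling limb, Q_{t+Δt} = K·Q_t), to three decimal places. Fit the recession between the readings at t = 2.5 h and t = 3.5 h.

Using the recession-limb readings at t = 2.5 h and t = 3.5 h: Q falls from 177 to 96 cfs over 2 intervals.
K = (Q₂/Q₁)^(1/2) = (96/177)^(1/2) = 0.736.

K ≈ 0.736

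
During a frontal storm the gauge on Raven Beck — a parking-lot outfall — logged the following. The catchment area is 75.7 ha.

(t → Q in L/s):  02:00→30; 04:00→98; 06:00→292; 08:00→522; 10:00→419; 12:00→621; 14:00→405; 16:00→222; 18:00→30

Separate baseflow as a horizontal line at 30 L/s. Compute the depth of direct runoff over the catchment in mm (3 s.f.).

Direct runoff: 0.0, 68.0, 262.0, 492.0, 389.0, 591.0, 375.0, 192.0, 0.0 L/s; ΣQ_DR = 2369 L/s.
V = ΣQ_DR · Δt = 2369 × 7200 s = 1.706 × 10^7 L.
Over A = 75.7 ha, depth = V / A = 22.5 mm.

d ≈ 22.5 mm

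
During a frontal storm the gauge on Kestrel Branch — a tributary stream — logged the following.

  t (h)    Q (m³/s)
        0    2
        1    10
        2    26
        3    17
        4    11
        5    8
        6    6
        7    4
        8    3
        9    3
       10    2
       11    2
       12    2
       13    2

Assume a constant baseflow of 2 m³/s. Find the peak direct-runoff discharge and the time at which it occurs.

Q_p = 24.0 m³/s at t = 2 h

Subtracting baseflow gives direct-runoff ordinates: 0.0, 8.0, 24.0, 15.0, 9.0, 6.0, 4.0, 2.0, 1.0, 1.0, 0.0, 0.0, 0.0, 0.0 m³/s.
The maximum is 24.0 m³/s, occurring at the reading for t = 2 h.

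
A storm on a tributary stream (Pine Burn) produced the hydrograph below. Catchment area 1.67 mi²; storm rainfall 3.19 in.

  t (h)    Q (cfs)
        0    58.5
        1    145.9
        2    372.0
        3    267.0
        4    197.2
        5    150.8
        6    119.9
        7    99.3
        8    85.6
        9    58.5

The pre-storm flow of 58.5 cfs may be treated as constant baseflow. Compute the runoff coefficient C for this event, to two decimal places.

ΣQ_DR = 969.7 cfs; V = ΣQ_DR·Δt = 3.491 × 10^6 ft³.
Runoff depth d = V / A = 0.8998 in.
C = d / P = 0.8998 / 3.19 = 0.28.

C ≈ 0.28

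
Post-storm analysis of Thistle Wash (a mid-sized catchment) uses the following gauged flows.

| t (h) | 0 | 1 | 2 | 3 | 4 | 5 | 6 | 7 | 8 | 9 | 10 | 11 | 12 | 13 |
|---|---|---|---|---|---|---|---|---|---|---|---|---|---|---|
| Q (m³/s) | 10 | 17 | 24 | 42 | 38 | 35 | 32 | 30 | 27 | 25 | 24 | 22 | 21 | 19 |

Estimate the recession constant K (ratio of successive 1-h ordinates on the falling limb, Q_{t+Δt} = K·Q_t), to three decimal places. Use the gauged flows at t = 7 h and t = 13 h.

Using the recession-limb readings at t = 7 h and t = 13 h: Q falls from 30 to 19 m³/s over 6 intervals.
K = (Q₂/Q₁)^(1/6) = (19/30)^(1/6) = 0.927.

K ≈ 0.927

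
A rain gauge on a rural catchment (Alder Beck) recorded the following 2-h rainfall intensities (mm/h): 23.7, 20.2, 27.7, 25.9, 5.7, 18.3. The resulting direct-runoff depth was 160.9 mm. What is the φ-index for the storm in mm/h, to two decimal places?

Only the 5 blocks with intensity above φ contribute runoff: 23.7, 20.2, 27.7, 25.9, 18.3 mm/h.
Σ(I−φ)·Δt = d  ⇒  (23.7+20.2+27.7+25.9+18.3 − 5φ)·2 = 160.9
φ = (115.8 − 160.9/2) / 5 = 7.07 mm/h.

φ ≈ 7.07 mm/h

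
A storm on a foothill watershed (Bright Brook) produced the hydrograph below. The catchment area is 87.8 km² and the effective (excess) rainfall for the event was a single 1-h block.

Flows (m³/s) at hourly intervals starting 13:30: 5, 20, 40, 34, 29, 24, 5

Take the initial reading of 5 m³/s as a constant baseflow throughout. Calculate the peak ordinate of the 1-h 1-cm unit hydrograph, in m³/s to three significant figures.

Direct runoff: 0.0, 15.0, 35.0, 29.0, 24.0, 19.0, 0.0 m³/s; ΣQ_DR = 122.0 m³/s, peak = 35.0 m³/s.
Runoff depth d = ΣQ_DR·Δt / A = 122.0 × 3600 / (87.8 km²) = 5.002 mm.
The 1-cm UH is the DRH scaled by (10 mm)/d, so U_p = 35.0 × 10/5.002 = 70.0 m³/s.

U_p ≈ 70.0 m³/s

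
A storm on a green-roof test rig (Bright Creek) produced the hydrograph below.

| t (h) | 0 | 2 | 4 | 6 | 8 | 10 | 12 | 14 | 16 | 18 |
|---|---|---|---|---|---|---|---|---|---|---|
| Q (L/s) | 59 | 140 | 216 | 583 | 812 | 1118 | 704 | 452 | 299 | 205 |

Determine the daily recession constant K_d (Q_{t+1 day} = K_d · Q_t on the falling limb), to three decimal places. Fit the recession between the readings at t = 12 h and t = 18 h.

Between t = 12 h and t = 18 h the flow falls from 704 to 205 L/s over 3×2 h = 6 h.
Per-interval ratio K = (205/704)^(1/3) = 0.6628; K_d = K^(24/2) = 0.007.

K_d ≈ 0.007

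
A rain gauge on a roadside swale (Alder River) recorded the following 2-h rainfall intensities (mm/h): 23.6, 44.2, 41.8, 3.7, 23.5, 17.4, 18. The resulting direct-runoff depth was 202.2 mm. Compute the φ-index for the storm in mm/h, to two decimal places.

φ ≈ 11.23 mm/h

Only the 6 blocks with intensity above φ contribute runoff: 23.6, 44.2, 41.8, 23.5, 17.4, 18 mm/h.
Σ(I−φ)·Δt = d  ⇒  (23.6+44.2+41.8+23.5+17.4+18 − 6φ)·2 = 202.2
φ = (168.5 − 202.2/2) / 6 = 11.23 mm/h.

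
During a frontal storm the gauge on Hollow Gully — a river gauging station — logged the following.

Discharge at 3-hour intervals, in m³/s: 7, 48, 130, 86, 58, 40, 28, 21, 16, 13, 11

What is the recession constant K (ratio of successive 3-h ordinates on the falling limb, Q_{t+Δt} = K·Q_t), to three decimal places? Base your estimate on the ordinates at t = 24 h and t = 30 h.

Using the recession-limb readings at t = 24 h and t = 30 h: Q falls from 16 to 11 m³/s over 2 intervals.
K = (Q₂/Q₁)^(1/2) = (11/16)^(1/2) = 0.829.

K ≈ 0.829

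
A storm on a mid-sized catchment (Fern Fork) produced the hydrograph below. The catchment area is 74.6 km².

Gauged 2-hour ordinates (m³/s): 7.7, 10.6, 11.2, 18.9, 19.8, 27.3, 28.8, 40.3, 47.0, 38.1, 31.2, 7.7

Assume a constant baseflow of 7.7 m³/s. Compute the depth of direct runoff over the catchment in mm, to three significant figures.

Direct runoff: 0.0, 2.9, 3.5, 11.2, 12.1, 19.6, 21.1, 32.6, 39.3, 30.4, 23.5, 0.0 m³/s; ΣQ_DR = 196.2 m³/s.
V = ΣQ_DR · Δt = 196.2 × 7200 s = 1.413 × 10^6 m³.
Over A = 74.6 km², depth = V / A = 18.9 mm.

d ≈ 18.9 mm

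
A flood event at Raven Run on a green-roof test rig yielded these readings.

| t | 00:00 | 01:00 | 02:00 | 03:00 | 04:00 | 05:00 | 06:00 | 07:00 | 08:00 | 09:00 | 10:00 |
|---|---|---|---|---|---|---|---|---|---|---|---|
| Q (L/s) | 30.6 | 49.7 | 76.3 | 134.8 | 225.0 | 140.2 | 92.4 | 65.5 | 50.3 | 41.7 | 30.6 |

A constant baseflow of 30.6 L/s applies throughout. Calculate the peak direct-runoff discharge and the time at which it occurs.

Subtracting baseflow gives direct-runoff ordinates: 0.0, 19.1, 45.7, 104.2, 194.4, 109.6, 61.8, 34.9, 19.7, 11.1, 0.0 L/s.
The maximum is 194.4 L/s, occurring at the reading for t = 04:00.

Q_p = 194.4 L/s at t = 04:00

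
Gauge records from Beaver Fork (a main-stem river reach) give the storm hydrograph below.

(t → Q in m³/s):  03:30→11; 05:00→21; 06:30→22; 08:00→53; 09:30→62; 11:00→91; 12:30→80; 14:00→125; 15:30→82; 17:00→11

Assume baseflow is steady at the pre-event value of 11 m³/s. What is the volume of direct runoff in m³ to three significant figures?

V ≈ 2.42 × 10^6 m³

Direct-runoff ordinates (Q − Q_b): 0.0, 10.0, 11.0, 42.0, 51.0, 80.0, 69.0, 114.0, 71.0, 0.0 m³/s.
ΣQ_DR = 448.0 m³/s.
With Δt = 1.5 h = 5400 s, V = ΣQ_DR · Δt = 448.0 × 5400 = 2.42 × 10^6 m³.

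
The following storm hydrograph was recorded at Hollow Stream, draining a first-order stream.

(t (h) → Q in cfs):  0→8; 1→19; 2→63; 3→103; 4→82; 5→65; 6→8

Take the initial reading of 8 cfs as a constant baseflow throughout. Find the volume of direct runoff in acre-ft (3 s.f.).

V ≈ 24.1 acre-ft

Direct-runoff ordinates (Q − Q_b): 0.0, 11.0, 55.0, 95.0, 74.0, 57.0, 0.0 cfs.
ΣQ_DR = 292.0 cfs.
With Δt = 1 h = 3600 s, V = ΣQ_DR · Δt = 292.0 × 3600 = 1.05 × 10^6 ft³ = 24.1 acre-ft.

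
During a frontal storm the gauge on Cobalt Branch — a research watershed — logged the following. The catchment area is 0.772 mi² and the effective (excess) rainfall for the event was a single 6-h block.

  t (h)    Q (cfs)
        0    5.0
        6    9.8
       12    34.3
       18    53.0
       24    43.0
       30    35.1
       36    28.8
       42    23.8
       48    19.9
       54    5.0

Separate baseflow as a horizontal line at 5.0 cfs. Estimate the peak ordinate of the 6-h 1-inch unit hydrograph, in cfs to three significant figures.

U_p ≈ 19.2 cfs

Direct runoff: 0.0, 4.8, 29.3, 48.0, 38.0, 30.1, 23.8, 18.8, 14.9, 0.0 cfs; ΣQ_DR = 207.7 cfs, peak = 48.0 cfs.
Runoff depth d = ΣQ_DR·Δt / A = 207.7 × 21600 / (0.772 mi²) = 2.501 in.
The 1-inch UH is the DRH scaled by (1 in)/d, so U_p = 48.0 × 1/2.501 = 19.2 cfs.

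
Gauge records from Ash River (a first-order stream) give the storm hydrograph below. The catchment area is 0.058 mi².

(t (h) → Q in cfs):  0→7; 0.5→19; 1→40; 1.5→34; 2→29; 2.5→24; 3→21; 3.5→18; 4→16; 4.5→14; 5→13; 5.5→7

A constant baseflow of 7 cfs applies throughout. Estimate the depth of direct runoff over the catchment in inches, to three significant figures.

d ≈ 2.11 in

Direct runoff: 0.0, 12.0, 33.0, 27.0, 22.0, 17.0, 14.0, 11.0, 9.0, 7.0, 6.0, 0.0 cfs; ΣQ_DR = 158.0 cfs.
V = ΣQ_DR · Δt = 158.0 × 1800 s = 2.844 × 10^5 ft³.
Over A = 0.058 mi², depth = V / A = 2.11 in.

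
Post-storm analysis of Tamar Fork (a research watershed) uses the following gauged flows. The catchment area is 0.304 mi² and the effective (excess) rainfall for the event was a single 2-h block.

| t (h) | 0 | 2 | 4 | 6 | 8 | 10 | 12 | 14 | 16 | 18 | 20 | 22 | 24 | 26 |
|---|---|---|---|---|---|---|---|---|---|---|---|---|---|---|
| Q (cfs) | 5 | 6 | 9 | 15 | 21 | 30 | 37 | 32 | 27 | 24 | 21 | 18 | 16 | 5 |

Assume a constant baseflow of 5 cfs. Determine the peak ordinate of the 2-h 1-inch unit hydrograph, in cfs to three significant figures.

Direct runoff: 0.0, 1.0, 4.0, 10.0, 16.0, 25.0, 32.0, 27.0, 22.0, 19.0, 16.0, 13.0, 11.0, 0.0 cfs; ΣQ_DR = 196.0 cfs, peak = 32.0 cfs.
Runoff depth d = ΣQ_DR·Δt / A = 196.0 × 7200 / (0.304 mi²) = 1.998 in.
The 1-inch UH is the DRH scaled by (1 in)/d, so U_p = 32.0 × 1/1.998 = 16.0 cfs.

U_p ≈ 16.0 cfs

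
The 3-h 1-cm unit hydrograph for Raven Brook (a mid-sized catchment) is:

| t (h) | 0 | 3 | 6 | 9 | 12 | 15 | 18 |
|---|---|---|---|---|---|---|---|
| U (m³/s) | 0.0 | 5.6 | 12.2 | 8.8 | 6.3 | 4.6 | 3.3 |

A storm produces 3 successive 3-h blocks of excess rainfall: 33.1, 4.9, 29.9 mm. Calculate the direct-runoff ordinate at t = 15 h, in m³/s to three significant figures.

By discrete convolution, Q_j = Σ (P_i / 10 mm) · U_{j−i}.
At t = 15 h (j=5): Q = (33.1/10)·4.6 + (4.9/10)·6.3 + (29.9/10)·8.8 = 44.6 m³/s.

Q ≈ 44.6 m³/s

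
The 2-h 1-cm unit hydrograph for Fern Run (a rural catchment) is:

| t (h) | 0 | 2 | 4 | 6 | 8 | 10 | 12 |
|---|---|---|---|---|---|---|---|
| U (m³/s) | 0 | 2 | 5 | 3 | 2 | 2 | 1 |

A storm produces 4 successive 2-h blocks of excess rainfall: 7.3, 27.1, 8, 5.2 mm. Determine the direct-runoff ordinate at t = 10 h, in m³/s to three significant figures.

Q ≈ 11.9 m³/s

By discrete convolution, Q_j = Σ (P_i / 10 mm) · U_{j−i}.
At t = 10 h (j=5): Q = (7.3/10)·2 + (27.1/10)·2 + (8/10)·3 + (5.2/10)·5 = 11.9 m³/s.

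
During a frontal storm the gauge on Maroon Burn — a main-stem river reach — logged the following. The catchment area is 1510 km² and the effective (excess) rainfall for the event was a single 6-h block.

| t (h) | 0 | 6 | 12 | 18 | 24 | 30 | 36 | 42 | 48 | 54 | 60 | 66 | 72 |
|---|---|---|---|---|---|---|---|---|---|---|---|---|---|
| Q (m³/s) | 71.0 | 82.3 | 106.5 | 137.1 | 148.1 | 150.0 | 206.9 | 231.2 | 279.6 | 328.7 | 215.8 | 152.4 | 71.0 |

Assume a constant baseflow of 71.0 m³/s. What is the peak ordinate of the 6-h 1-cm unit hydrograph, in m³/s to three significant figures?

U_p ≈ 143 m³/s

Direct runoff: 0.0, 11.3, 35.5, 66.1, 77.1, 79.0, 135.9, 160.2, 208.6, 257.7, 144.8, 81.4, 0.0 m³/s; ΣQ_DR = 1258 m³/s, peak = 257.7 m³/s.
Runoff depth d = ΣQ_DR·Δt / A = 1258 × 21600 / (1510 km²) = 17.99 mm.
The 1-cm UH is the DRH scaled by (10 mm)/d, so U_p = 257.7 × 10/17.99 = 143 m³/s.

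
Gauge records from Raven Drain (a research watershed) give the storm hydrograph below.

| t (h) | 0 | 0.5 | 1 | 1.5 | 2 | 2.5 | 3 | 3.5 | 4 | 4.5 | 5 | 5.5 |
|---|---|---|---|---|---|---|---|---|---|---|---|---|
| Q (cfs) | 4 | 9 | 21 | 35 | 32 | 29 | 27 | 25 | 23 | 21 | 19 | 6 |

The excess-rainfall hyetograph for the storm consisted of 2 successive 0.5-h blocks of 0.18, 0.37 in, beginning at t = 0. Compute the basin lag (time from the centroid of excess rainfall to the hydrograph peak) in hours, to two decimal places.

Centroid of excess rainfall: t_c = Σ P_i·t̄_i / ΣP_i = 0.5864 h (block centres at 0.25, 0.75 h).
Hydrograph peak occurs at t = 1.5 h, so basin lag t_L = 1.5 − 0.5864 = 0.91 h.

t_L ≈ 0.91 h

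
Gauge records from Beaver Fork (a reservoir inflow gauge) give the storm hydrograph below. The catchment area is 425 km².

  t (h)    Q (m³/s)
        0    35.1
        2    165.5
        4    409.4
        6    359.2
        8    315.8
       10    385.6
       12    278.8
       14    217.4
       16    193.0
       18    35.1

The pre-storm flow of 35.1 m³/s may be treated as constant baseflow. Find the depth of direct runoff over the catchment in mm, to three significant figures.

d ≈ 34.6 mm

Direct runoff: 0.0, 130.4, 374.3, 324.1, 280.7, 350.5, 243.7, 182.3, 157.9, 0.0 m³/s; ΣQ_DR = 2044 m³/s.
V = ΣQ_DR · Δt = 2044 × 7200 s = 1.472 × 10^7 m³.
Over A = 425 km², depth = V / A = 34.6 mm.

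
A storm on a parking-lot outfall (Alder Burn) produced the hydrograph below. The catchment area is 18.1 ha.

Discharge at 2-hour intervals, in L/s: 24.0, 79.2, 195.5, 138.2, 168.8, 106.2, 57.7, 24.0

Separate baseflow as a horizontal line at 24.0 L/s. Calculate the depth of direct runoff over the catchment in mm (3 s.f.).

Direct runoff: 0.0, 55.2, 171.5, 114.2, 144.8, 82.2, 33.7, 0.0 L/s; ΣQ_DR = 601.6 L/s.
V = ΣQ_DR · Δt = 601.6 × 7200 s = 4.332 × 10^6 L.
Over A = 18.1 ha, depth = V / A = 23.9 mm.

d ≈ 23.9 mm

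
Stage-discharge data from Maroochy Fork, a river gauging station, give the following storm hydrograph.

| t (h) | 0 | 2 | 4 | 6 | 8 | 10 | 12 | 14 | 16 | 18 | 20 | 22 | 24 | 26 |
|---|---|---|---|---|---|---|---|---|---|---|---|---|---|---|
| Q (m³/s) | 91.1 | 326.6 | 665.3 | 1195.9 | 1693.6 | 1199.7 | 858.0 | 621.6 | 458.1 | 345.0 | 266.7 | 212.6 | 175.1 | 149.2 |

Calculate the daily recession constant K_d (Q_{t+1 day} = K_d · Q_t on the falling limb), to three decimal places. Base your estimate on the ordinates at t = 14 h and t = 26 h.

Between t = 14 h and t = 26 h the flow falls from 621.6 to 149.2 m³/s over 6×2 h = 12 h.
Per-interval ratio K = (149.2/621.6)^(1/6) = 0.7883; K_d = K^(24/2) = 0.058.

K_d ≈ 0.058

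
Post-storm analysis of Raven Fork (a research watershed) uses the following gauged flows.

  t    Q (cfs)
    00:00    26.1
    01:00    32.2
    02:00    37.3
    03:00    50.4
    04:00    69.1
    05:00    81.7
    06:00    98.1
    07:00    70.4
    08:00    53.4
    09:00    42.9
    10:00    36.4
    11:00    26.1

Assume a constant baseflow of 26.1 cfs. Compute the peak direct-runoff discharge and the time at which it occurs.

Subtracting baseflow gives direct-runoff ordinates: 0.0, 6.1, 11.2, 24.3, 43.0, 55.6, 72.0, 44.3, 27.3, 16.8, 10.3, 0.0 cfs.
The maximum is 72.0 cfs, occurring at the reading for t = 06:00.

Q_p = 72.0 cfs at t = 06:00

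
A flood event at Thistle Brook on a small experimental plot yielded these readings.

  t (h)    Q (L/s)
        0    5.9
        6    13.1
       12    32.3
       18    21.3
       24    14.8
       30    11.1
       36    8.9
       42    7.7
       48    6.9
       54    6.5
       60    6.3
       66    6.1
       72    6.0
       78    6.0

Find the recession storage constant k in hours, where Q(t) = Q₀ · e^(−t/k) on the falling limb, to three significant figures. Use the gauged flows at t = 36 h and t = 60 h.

On the falling limb, Q drops from 8.9 to 6.3 L/s between t = 36 h and t = 60 h (Δt = 24 h).
k = −Δt / ln(Q₂/Q₁) = −24 / ln(6.3/8.9) = 69.5 h.

k ≈ 69.5 h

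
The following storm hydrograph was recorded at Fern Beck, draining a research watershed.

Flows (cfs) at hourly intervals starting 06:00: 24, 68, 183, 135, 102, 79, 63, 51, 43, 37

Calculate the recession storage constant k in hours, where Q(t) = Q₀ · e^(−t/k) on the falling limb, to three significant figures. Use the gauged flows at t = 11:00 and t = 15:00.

On the falling limb, Q drops from 79 to 37 cfs between t = 11:00 and t = 15:00 (Δt = 4 h).
k = −Δt / ln(Q₂/Q₁) = −4 / ln(37/79) = 5.27 h.

k ≈ 5.27 h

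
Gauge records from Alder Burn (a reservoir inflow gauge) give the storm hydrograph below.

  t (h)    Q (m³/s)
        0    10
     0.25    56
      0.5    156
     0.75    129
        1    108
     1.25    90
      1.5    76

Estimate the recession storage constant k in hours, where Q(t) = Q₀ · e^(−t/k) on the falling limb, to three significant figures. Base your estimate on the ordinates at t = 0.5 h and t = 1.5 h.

On the falling limb, Q drops from 156 to 76 m³/s between t = 0.5 h and t = 1.5 h (Δt = 1 h).
k = −Δt / ln(Q₂/Q₁) = −1 / ln(76/156) = 1.39 h.

k ≈ 1.39 h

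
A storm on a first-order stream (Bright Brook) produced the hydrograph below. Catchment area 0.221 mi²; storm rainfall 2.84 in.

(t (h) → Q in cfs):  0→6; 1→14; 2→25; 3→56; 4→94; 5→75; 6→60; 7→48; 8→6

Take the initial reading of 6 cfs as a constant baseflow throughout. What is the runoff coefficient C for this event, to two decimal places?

C ≈ 0.81

ΣQ_DR = 330.0 cfs; V = ΣQ_DR·Δt = 1.188 × 10^6 ft³.
Runoff depth d = V / A = 2.314 in.
C = d / P = 2.314 / 2.84 = 0.81.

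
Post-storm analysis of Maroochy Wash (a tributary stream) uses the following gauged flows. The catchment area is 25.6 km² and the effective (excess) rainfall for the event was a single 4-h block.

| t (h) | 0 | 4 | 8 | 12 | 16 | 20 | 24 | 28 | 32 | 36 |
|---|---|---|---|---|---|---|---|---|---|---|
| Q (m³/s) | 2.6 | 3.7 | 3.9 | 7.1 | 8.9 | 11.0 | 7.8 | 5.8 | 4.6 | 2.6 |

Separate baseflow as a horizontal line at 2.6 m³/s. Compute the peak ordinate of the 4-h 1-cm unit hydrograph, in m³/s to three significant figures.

Direct runoff: 0.0, 1.1, 1.3, 4.5, 6.3, 8.4, 5.2, 3.2, 2.0, 0.0 m³/s; ΣQ_DR = 32.00 m³/s, peak = 8.4 m³/s.
Runoff depth d = ΣQ_DR·Δt / A = 32.00 × 14400 / (25.6 km²) = 18.00 mm.
The 1-cm UH is the DRH scaled by (10 mm)/d, so U_p = 8.4 × 10/18.00 = 4.67 m³/s.

U_p ≈ 4.67 m³/s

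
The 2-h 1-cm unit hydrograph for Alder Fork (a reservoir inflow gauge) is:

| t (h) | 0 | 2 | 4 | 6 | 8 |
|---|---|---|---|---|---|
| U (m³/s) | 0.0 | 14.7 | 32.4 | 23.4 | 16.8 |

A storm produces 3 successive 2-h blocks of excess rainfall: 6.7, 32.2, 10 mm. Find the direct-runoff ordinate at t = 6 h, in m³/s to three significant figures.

By discrete convolution, Q_j = Σ (P_i / 10 mm) · U_{j−i}.
At t = 6 h (j=3): Q = (6.7/10)·23.4 + (32.2/10)·32.4 + (10/10)·14.7 = 135 m³/s.

Q ≈ 135 m³/s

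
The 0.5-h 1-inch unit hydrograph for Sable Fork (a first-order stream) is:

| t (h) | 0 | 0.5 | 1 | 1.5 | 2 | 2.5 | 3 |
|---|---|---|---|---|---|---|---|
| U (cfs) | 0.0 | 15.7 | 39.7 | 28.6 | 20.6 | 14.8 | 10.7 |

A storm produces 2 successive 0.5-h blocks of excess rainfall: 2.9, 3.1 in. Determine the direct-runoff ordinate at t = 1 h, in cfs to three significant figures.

Q ≈ 164 cfs

By discrete convolution, Q_j = Σ (P_i / 1 in) · U_{j−i}.
At t = 1 h (j=2): Q = (2.9/1)·39.7 + (3.1/1)·15.7 = 164 cfs.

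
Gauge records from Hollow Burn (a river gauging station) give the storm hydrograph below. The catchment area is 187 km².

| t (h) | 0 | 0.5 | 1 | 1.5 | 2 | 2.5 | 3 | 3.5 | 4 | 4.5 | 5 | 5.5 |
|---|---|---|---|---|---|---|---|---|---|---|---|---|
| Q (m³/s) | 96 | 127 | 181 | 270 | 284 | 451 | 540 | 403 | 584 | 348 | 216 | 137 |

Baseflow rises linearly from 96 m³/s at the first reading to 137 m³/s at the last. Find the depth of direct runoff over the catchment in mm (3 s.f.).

d ≈ 21.6 mm

Direct runoff: 0.00, 27.27, 77.55, 162.82, 173.09, 336.36, 421.64, 280.91, 458.18, 218.45, 82.73, 0.00 m³/s; ΣQ_DR = 2239 m³/s.
V = ΣQ_DR · Δt = 2239 × 1800 s = 4.030 × 10^6 m³.
Over A = 187 km², depth = V / A = 21.6 mm.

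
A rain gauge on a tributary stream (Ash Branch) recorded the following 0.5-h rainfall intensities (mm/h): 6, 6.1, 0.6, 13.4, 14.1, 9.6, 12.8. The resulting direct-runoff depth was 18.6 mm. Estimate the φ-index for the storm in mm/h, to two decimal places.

Only the 6 blocks with intensity above φ contribute runoff: 6, 6.1, 13.4, 14.1, 9.6, 12.8 mm/h.
Σ(I−φ)·Δt = d  ⇒  (6+6.1+13.4+14.1+9.6+12.8 − 6φ)·0.5 = 18.6
φ = (62.00 − 18.6/0.5) / 6 = 4.13 mm/h.

φ ≈ 4.13 mm/h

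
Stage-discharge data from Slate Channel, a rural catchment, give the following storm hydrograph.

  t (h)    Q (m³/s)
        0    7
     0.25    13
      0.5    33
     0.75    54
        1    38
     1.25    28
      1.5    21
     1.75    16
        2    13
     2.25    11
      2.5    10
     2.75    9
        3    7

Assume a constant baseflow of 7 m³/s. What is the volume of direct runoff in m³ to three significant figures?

V ≈ 1.52 × 10^5 m³

Direct-runoff ordinates (Q − Q_b): 0.0, 6.0, 26.0, 47.0, 31.0, 21.0, 14.0, 9.0, 6.0, 4.0, 3.0, 2.0, 0.0 m³/s.
ΣQ_DR = 169.0 m³/s.
With Δt = 0.25 h = 900 s, V = ΣQ_DR · Δt = 169.0 × 900 = 1.52 × 10^5 m³.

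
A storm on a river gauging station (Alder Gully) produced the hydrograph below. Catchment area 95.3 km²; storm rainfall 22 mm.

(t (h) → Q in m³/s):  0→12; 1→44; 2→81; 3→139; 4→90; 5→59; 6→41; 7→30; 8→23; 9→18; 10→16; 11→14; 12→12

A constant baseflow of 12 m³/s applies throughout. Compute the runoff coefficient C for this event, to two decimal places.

C ≈ 0.73

ΣQ_DR = 423.0 m³/s; V = ΣQ_DR·Δt = 1.523 × 10^6 m³.
Runoff depth d = V / A = 15.98 mm.
C = d / P = 15.98 / 22 = 0.73.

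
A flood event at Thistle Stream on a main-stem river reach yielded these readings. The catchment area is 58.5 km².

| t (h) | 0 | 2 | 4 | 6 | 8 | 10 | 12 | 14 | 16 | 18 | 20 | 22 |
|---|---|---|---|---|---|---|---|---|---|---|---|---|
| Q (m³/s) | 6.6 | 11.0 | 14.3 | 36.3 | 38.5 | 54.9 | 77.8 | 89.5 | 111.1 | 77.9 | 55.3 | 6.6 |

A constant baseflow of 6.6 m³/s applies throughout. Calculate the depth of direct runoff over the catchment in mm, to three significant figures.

Direct runoff: 0.0, 4.4, 7.7, 29.7, 31.9, 48.3, 71.2, 82.9, 104.5, 71.3, 48.7, 0.0 m³/s; ΣQ_DR = 500.6 m³/s.
V = ΣQ_DR · Δt = 500.6 × 7200 s = 3.604 × 10^6 m³.
Over A = 58.5 km², depth = V / A = 61.6 mm.

d ≈ 61.6 mm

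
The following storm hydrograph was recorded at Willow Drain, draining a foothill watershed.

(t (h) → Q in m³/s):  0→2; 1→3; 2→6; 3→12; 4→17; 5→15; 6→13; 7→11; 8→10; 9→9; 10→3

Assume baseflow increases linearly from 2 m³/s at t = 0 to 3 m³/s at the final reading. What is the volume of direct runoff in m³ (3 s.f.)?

V ≈ 2.65 × 10^5 m³

Direct-runoff ordinates (Q − Q_b): 0.00, 0.90, 3.80, 9.70, 14.60, 12.50, 10.40, 8.30, 7.20, 6.10, 0.00 m³/s.
ΣQ_DR = 73.50 m³/s.
With Δt = 1 h = 3600 s, V = ΣQ_DR · Δt = 73.50 × 3600 = 2.65 × 10^5 m³.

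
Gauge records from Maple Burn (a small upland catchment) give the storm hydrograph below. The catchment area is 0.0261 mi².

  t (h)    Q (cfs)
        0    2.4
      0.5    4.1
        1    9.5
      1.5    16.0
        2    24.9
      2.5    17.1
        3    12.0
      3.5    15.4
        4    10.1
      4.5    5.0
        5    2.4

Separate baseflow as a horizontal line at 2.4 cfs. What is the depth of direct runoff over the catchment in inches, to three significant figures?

d ≈ 2.75 in

Direct runoff: 0.0, 1.7, 7.1, 13.6, 22.5, 14.7, 9.6, 13.0, 7.7, 2.6, 0.0 cfs; ΣQ_DR = 92.50 cfs.
V = ΣQ_DR · Δt = 92.50 × 1800 s = 1.665 × 10^5 ft³.
Over A = 0.0261 mi², depth = V / A = 2.75 in.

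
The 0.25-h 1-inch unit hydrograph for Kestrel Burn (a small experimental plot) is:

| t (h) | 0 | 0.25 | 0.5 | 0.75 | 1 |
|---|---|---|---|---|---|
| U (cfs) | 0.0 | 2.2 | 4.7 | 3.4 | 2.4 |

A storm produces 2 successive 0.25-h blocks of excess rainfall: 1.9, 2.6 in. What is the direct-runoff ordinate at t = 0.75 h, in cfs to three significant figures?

Q ≈ 18.7 cfs

By discrete convolution, Q_j = Σ (P_i / 1 in) · U_{j−i}.
At t = 0.75 h (j=3): Q = (1.9/1)·3.4 + (2.6/1)·4.7 = 18.7 cfs.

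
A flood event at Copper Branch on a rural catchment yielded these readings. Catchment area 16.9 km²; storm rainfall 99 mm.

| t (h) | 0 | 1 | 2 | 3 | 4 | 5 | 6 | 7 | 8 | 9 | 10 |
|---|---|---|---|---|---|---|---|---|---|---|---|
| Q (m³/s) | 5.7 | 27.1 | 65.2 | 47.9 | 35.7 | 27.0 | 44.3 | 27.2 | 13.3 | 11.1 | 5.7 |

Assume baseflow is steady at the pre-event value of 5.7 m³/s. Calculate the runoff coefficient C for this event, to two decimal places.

ΣQ_DR = 247.5 m³/s; V = ΣQ_DR·Δt = 8.910 × 10^5 m³.
Runoff depth d = V / A = 52.72 mm.
C = d / P = 52.72 / 99 = 0.53.

C ≈ 0.53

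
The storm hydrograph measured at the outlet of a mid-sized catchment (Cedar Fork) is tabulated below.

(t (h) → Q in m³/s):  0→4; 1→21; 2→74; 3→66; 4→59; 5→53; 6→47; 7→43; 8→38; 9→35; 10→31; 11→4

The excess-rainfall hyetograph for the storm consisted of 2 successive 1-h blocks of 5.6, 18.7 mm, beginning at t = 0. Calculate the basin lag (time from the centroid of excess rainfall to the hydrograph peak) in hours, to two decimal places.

t_L ≈ 0.73 h

Centroid of excess rainfall: t_c = Σ P_i·t̄_i / ΣP_i = 1.2695 h (block centres at 0.5, 1.5 h).
Hydrograph peak occurs at t = 2 h, so basin lag t_L = 2 − 1.2695 = 0.73 h.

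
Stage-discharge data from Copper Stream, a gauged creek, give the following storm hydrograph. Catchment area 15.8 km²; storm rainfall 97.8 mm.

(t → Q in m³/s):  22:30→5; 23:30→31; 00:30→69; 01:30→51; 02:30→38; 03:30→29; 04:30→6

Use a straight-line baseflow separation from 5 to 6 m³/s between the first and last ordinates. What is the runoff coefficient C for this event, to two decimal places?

C ≈ 0.44

ΣQ_DR = 190.5 m³/s; V = ΣQ_DR·Δt = 6.858 × 10^5 m³.
Runoff depth d = V / A = 43.41 mm.
C = d / P = 43.41 / 97.8 = 0.44.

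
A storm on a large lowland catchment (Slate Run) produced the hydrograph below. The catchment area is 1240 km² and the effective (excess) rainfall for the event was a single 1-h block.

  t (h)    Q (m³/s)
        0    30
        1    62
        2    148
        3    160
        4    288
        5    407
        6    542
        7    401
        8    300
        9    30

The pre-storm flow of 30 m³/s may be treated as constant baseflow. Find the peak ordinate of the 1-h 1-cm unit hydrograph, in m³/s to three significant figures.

Direct runoff: 0.0, 32.0, 118.0, 130.0, 258.0, 377.0, 512.0, 371.0, 270.0, 0.0 m³/s; ΣQ_DR = 2068 m³/s, peak = 512.0 m³/s.
Runoff depth d = ΣQ_DR·Δt / A = 2068 × 3600 / (1240 km²) = 6.004 mm.
The 1-cm UH is the DRH scaled by (10 mm)/d, so U_p = 512.0 × 10/6.004 = 853 m³/s.

U_p ≈ 853 m³/s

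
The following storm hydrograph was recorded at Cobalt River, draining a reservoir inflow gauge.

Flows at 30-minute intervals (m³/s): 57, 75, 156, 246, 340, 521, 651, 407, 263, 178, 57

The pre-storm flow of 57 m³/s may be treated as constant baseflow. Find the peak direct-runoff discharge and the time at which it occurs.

Subtracting baseflow gives direct-runoff ordinates: 0.0, 18.0, 99.0, 189.0, 283.0, 464.0, 594.0, 350.0, 206.0, 121.0, 0.0 m³/s.
The maximum is 594.0 m³/s, occurring at the reading for t = 3 h.

Q_p = 594.0 m³/s at t = 3 h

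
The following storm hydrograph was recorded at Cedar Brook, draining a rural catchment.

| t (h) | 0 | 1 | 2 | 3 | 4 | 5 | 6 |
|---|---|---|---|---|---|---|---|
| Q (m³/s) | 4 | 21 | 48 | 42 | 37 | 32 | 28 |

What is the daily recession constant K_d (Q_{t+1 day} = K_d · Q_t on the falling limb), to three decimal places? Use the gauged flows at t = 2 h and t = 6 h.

K_d ≈ 0.039

Between t = 2 h and t = 6 h the flow falls from 48 to 28 m³/s over 4×1 h = 4 h.
Per-interval ratio K = (28/48)^(1/4) = 0.8739; K_d = K^(24/1) = 0.039.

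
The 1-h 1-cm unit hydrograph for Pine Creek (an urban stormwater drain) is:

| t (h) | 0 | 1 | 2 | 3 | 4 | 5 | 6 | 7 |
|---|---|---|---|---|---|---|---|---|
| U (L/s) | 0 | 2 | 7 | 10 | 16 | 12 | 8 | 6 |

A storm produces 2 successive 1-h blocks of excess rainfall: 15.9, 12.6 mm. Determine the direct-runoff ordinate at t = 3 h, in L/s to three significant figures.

Q ≈ 24.7 L/s

By discrete convolution, Q_j = Σ (P_i / 10 mm) · U_{j−i}.
At t = 3 h (j=3): Q = (15.9/10)·10 + (12.6/10)·7 = 24.7 L/s.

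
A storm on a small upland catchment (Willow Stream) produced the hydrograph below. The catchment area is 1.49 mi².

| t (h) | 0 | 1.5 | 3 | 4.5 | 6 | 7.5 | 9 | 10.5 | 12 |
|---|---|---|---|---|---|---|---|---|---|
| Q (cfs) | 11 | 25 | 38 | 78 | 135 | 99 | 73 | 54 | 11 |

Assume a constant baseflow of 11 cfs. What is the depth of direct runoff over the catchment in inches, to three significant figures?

Direct runoff: 0.0, 14.0, 27.0, 67.0, 124.0, 88.0, 62.0, 43.0, 0.0 cfs; ΣQ_DR = 425.0 cfs.
V = ΣQ_DR · Δt = 425.0 × 5400 s = 2.295 × 10^6 ft³.
Over A = 1.49 mi², depth = V / A = 0.663 in.

d ≈ 0.663 in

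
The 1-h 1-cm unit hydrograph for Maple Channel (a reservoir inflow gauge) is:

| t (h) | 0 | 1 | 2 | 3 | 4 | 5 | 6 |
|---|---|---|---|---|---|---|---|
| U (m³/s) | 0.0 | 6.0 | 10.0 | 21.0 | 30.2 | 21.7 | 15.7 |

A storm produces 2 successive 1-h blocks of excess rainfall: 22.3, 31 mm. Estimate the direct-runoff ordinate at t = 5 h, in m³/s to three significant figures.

Q ≈ 142 m³/s

By discrete convolution, Q_j = Σ (P_i / 10 mm) · U_{j−i}.
At t = 5 h (j=5): Q = (22.3/10)·21.7 + (31/10)·30.2 = 142 m³/s.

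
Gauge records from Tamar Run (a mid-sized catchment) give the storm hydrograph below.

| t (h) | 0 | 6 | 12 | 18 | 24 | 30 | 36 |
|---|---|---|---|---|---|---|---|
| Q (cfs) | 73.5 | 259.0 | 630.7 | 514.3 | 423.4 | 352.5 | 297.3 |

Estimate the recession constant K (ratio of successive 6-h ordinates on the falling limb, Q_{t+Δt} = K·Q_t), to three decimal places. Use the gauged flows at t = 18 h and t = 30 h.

Using the recession-limb readings at t = 18 h and t = 30 h: Q falls from 514.3 to 352.5 cfs over 2 intervals.
K = (Q₂/Q₁)^(1/2) = (352.5/514.3)^(1/2) = 0.828.

K ≈ 0.828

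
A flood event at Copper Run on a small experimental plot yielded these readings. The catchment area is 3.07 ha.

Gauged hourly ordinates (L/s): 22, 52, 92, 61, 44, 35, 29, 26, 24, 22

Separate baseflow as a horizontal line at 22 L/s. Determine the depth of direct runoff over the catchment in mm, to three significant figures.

Direct runoff: 0.0, 30.0, 70.0, 39.0, 22.0, 13.0, 7.0, 4.0, 2.0, 0.0 L/s; ΣQ_DR = 187.0 L/s.
V = ΣQ_DR · Δt = 187.0 × 3600 s = 6.732 × 10^5 L.
Over A = 3.07 ha, depth = V / A = 21.9 mm.

d ≈ 21.9 mm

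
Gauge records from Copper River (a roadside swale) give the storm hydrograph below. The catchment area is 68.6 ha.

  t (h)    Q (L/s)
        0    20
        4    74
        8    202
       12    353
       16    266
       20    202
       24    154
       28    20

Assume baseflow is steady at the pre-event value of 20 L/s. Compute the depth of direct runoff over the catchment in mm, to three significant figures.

Direct runoff: 0.0, 54.0, 182.0, 333.0, 246.0, 182.0, 134.0, 0.0 L/s; ΣQ_DR = 1131 L/s.
V = ΣQ_DR · Δt = 1131 × 14400 s = 1.629 × 10^7 L.
Over A = 68.6 ha, depth = V / A = 23.7 mm.

d ≈ 23.7 mm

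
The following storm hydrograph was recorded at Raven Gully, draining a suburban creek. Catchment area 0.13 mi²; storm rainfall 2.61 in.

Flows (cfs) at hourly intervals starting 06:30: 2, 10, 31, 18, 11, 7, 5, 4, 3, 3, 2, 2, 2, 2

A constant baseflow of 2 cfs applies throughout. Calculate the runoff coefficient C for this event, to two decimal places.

C ≈ 0.34

ΣQ_DR = 74.00 cfs; V = ΣQ_DR·Δt = 2.664 × 10^5 ft³.
Runoff depth d = V / A = 0.8821 in.
C = d / P = 0.8821 / 2.61 = 0.34.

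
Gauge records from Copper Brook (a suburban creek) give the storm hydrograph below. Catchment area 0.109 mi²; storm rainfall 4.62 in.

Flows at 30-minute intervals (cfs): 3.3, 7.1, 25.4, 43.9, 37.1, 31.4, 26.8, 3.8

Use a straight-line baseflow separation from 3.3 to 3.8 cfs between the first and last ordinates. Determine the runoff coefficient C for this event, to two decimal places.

C ≈ 0.23

ΣQ_DR = 150.4 cfs; V = ΣQ_DR·Δt = 2.707 × 10^5 ft³.
Runoff depth d = V / A = 1.069 in.
C = d / P = 1.069 / 4.62 = 0.23.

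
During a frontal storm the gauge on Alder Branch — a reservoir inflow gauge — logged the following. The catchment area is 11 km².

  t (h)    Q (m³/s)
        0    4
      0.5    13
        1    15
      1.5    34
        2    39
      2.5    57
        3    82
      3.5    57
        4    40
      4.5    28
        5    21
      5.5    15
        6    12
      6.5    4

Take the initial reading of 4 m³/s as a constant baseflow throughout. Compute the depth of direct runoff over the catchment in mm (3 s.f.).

d ≈ 59.7 mm

Direct runoff: 0.0, 9.0, 11.0, 30.0, 35.0, 53.0, 78.0, 53.0, 36.0, 24.0, 17.0, 11.0, 8.0, 0.0 m³/s; ΣQ_DR = 365.0 m³/s.
V = ΣQ_DR · Δt = 365.0 × 1800 s = 6.570 × 10^5 m³.
Over A = 11 km², depth = V / A = 59.7 mm.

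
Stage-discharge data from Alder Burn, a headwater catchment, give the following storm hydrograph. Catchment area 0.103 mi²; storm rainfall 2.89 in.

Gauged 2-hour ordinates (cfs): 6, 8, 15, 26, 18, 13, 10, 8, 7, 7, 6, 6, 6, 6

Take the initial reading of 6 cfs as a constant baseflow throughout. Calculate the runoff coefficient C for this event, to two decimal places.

ΣQ_DR = 58.00 cfs; V = ΣQ_DR·Δt = 4.176 × 10^5 ft³.
Runoff depth d = V / A = 1.745 in.
C = d / P = 1.745 / 2.89 = 0.60.

C ≈ 0.60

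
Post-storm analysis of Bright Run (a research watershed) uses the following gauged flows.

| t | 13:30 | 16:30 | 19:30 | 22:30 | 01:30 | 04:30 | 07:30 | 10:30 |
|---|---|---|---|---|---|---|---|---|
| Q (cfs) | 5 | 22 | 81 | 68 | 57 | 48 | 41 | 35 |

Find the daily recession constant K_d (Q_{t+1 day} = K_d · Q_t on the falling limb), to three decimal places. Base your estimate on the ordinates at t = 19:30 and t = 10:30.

Between t = 19:30 and t = 10:30 the flow falls from 81 to 35 cfs over 5×3 h = 15 h.
Per-interval ratio K = (35/81)^(1/5) = 0.8455; K_d = K^(24/3) = 0.261.

K_d ≈ 0.261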